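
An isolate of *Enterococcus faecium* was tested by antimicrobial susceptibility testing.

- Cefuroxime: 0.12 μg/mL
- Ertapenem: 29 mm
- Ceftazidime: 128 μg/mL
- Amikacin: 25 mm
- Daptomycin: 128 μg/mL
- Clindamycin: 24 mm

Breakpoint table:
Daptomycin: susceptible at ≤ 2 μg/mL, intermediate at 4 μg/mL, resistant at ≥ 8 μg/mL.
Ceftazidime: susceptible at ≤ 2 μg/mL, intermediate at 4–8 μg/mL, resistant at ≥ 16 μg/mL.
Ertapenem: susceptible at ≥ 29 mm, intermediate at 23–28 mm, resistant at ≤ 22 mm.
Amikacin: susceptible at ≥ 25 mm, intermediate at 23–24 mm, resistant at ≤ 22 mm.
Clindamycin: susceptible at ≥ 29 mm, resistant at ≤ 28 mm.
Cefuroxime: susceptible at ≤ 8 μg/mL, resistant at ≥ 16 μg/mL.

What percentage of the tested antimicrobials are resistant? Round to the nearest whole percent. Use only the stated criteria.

Cefuroxime: 0.12 μg/mL is ≤ 8 μg/mL — S
Ertapenem (29 mm) ≥ 29 mm — Susceptible
Ceftazidime 128 μg/mL: ≥ 16 μg/mL ⇒ Resistant
Amikacin (25 mm) ≥ 25 mm — S
Daptomycin (128 μg/mL) ≥ 8 μg/mL → resistant
Clindamycin 24 mm: ≤ 28 mm — Resistant
Resistant: 3/6

50%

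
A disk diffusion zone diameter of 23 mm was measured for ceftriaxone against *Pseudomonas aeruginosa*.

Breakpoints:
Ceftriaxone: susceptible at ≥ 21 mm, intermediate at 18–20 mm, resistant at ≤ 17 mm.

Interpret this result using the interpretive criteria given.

Ceftriaxone (23 mm) ≥ 21 mm — S

S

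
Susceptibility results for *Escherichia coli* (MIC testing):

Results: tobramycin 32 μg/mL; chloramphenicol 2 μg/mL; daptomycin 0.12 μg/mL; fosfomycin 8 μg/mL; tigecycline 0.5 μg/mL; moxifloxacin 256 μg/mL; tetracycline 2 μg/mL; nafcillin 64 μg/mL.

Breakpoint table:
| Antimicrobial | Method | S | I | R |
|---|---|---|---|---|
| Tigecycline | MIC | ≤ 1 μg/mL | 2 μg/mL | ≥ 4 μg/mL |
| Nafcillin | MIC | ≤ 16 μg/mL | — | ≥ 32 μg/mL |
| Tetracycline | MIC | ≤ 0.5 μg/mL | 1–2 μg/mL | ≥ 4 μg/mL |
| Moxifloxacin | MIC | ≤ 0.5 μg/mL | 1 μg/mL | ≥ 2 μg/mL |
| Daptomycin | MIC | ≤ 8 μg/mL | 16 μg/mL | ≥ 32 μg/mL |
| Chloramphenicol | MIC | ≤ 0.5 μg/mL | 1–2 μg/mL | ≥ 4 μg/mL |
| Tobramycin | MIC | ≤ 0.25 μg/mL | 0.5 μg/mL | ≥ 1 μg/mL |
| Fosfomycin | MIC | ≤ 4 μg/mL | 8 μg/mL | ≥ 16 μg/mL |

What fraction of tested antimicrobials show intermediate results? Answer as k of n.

Tobramycin 32 μg/mL: ≥ 1 μg/mL → resistant
Chloramphenicol 2 μg/mL: in 1–2 μg/mL ⇒ I
Daptomycin 0.12 μg/mL: ≤ 8 μg/mL → S
Fosfomycin 8 μg/mL: = 8 μg/mL → intermediate
Tigecycline 0.5 μg/mL: ≤ 1 μg/mL → Susceptible
Moxifloxacin: 256 μg/mL is ≥ 2 μg/mL ⇒ R
Tetracycline 2 μg/mL: in 1–2 μg/mL → Intermediate
Nafcillin (64 μg/mL) ≥ 32 μg/mL → Resistant
Intermediate: 3/8

3 of 8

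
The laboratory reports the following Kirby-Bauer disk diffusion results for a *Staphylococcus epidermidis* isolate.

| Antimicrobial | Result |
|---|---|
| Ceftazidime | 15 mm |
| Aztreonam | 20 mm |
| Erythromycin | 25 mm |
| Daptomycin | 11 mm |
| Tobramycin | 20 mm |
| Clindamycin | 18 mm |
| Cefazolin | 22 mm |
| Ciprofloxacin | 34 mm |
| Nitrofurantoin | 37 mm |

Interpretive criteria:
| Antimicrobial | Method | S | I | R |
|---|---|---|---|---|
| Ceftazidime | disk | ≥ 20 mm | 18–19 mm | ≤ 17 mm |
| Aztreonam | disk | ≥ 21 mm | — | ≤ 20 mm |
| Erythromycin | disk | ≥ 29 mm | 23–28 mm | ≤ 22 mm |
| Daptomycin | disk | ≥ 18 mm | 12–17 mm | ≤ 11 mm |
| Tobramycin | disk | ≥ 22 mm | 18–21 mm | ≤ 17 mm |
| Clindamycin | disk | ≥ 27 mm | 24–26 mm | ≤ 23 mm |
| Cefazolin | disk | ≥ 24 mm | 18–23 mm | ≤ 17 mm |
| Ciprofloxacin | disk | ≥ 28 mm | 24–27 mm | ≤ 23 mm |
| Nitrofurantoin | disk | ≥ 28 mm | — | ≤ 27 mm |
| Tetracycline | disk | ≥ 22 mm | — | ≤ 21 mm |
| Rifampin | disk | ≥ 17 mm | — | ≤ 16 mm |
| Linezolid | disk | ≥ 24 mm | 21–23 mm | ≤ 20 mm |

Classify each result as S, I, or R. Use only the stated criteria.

R, R, I, R, I, R, I, S, S

Ceftazidime: 15 mm is ≤ 17 mm ⇒ R
Aztreonam: 20 mm is ≤ 20 mm — resistant
Erythromycin 25 mm: in 23–28 mm → Intermediate
Daptomycin: 11 mm is ≤ 11 mm → R
Tobramycin (20 mm) in 18–21 mm — I
Clindamycin: 18 mm is ≤ 23 mm — resistant
Cefazolin: 22 mm is in 18–23 mm — Intermediate
Ciprofloxacin: 34 mm is ≥ 28 mm — S
Nitrofurantoin (37 mm) ≥ 28 mm ⇒ S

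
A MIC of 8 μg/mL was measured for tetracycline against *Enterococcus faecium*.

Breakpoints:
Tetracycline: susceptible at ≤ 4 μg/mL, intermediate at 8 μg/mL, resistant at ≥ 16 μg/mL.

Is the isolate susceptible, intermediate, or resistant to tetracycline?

I

Tetracycline 8 μg/mL: = 8 μg/mL ⇒ Intermediate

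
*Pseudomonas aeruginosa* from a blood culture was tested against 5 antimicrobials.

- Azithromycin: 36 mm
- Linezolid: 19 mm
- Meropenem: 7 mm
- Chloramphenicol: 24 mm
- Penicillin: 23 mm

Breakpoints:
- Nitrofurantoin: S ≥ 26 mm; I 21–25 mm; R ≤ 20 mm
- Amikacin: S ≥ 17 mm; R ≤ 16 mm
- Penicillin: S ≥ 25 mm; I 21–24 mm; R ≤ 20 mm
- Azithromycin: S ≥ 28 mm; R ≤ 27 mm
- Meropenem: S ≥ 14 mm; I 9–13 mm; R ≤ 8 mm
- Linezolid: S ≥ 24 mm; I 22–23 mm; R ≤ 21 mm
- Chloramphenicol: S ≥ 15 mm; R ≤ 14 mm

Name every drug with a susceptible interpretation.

azithromycin, chloramphenicol

Azithromycin (36 mm) ≥ 28 mm → Susceptible
Linezolid 19 mm: ≤ 21 mm — Resistant
Meropenem: 7 mm is ≤ 8 mm → Resistant
Chloramphenicol: 24 mm is ≥ 15 mm ⇒ susceptible
Penicillin: 23 mm is in 21–24 mm ⇒ intermediate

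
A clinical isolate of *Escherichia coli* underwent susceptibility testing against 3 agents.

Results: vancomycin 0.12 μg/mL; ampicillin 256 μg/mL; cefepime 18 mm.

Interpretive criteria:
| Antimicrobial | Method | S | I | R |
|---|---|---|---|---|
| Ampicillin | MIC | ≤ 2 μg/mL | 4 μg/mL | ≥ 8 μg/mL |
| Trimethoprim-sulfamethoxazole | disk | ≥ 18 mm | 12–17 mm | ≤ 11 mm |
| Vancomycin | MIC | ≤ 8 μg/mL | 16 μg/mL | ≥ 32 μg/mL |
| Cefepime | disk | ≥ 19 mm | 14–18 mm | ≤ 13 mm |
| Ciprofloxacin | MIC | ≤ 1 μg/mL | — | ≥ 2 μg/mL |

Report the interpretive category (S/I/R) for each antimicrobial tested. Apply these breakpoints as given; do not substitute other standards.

Vancomycin (0.12 μg/mL) ≤ 8 μg/mL ⇒ S
Ampicillin 256 μg/mL: ≥ 8 μg/mL → resistant
Cefepime: 18 mm is in 14–18 mm ⇒ I

S, R, I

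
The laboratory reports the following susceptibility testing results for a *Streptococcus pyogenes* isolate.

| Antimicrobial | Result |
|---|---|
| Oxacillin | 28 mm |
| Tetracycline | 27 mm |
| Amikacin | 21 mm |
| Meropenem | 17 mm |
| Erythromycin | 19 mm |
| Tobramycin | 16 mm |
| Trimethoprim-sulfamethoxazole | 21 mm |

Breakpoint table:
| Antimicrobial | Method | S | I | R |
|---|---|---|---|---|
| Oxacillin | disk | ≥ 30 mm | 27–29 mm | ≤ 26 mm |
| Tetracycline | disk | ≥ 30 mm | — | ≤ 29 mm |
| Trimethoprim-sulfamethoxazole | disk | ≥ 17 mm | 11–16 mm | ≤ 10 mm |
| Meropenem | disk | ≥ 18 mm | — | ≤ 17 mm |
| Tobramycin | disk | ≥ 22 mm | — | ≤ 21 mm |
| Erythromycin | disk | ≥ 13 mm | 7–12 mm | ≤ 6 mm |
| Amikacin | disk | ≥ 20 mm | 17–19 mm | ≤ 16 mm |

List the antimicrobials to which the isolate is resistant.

tetracycline, meropenem, tobramycin

Oxacillin 28 mm: in 27–29 mm ⇒ I
Tetracycline 27 mm: ≤ 29 mm — R
Amikacin: 21 mm is ≥ 20 mm ⇒ susceptible
Meropenem (17 mm) ≤ 17 mm → Resistant
Erythromycin: 19 mm is ≥ 13 mm ⇒ S
Tobramycin 16 mm: ≤ 21 mm → Resistant
Trimethoprim-sulfamethoxazole: 21 mm is ≥ 17 mm ⇒ Susceptible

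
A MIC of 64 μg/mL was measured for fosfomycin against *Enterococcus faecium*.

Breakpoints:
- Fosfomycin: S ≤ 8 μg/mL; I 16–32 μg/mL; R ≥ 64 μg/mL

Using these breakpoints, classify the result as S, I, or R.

R

Fosfomycin 64 μg/mL: ≥ 64 μg/mL — resistant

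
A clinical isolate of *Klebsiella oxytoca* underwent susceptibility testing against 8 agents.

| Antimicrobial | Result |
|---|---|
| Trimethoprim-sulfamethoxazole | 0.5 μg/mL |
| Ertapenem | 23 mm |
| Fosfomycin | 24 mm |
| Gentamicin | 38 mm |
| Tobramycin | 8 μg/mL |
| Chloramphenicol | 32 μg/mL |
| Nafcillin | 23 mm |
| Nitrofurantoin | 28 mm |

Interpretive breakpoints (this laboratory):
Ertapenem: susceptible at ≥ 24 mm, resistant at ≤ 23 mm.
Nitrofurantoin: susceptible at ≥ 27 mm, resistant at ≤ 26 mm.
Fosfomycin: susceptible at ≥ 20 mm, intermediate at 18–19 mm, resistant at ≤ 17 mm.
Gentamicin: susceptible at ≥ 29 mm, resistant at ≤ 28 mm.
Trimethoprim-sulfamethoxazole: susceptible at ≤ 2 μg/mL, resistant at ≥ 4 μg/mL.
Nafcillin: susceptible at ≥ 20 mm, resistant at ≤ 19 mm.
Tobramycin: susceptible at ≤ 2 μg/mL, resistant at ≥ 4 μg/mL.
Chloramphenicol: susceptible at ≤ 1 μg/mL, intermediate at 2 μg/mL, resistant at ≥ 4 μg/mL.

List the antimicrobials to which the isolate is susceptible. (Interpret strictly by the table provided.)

trimethoprim-sulfamethoxazole, fosfomycin, gentamicin, nafcillin, nitrofurantoin

Trimethoprim-sulfamethoxazole 0.5 μg/mL: ≤ 2 μg/mL → S
Ertapenem: 23 mm is ≤ 23 mm ⇒ Resistant
Fosfomycin (24 mm) ≥ 20 mm → susceptible
Gentamicin 38 mm: ≥ 29 mm — S
Tobramycin (8 μg/mL) ≥ 4 μg/mL ⇒ resistant
Chloramphenicol 32 μg/mL: ≥ 4 μg/mL → Resistant
Nafcillin 23 mm: ≥ 20 mm — S
Nitrofurantoin (28 mm) ≥ 27 mm → S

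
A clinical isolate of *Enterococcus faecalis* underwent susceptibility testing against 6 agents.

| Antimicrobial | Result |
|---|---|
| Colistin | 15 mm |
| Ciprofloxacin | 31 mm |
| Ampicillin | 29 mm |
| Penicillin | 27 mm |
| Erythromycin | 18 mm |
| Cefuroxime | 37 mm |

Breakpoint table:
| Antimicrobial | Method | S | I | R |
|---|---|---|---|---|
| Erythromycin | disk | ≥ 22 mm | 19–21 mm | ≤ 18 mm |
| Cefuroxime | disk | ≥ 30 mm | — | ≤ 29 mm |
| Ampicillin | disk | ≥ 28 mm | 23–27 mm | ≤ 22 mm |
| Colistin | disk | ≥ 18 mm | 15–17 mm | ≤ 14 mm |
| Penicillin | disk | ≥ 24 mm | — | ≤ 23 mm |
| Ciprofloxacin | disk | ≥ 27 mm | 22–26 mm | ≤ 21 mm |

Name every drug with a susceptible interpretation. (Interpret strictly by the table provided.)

ciprofloxacin, ampicillin, penicillin, cefuroxime

Colistin: 15 mm is in 15–17 mm — Intermediate
Ciprofloxacin: 31 mm is ≥ 27 mm ⇒ susceptible
Ampicillin: 29 mm is ≥ 28 mm ⇒ susceptible
Penicillin 27 mm: ≥ 24 mm ⇒ S
Erythromycin (18 mm) ≤ 18 mm ⇒ Resistant
Cefuroxime: 37 mm is ≥ 30 mm ⇒ S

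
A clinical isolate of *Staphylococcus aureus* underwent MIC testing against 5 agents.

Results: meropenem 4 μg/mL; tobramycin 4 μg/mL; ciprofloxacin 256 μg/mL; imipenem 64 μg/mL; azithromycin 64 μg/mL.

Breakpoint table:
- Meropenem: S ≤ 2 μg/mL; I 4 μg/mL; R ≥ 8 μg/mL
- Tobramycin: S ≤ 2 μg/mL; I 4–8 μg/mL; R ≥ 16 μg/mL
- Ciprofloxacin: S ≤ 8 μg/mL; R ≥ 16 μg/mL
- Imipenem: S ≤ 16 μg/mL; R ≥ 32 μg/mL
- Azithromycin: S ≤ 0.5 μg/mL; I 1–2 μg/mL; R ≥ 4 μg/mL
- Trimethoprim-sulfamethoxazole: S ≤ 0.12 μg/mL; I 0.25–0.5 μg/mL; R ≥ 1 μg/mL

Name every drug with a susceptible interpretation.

none

Meropenem: 4 μg/mL is = 4 μg/mL → Intermediate
Tobramycin: 4 μg/mL is in 4–8 μg/mL ⇒ intermediate
Ciprofloxacin: 256 μg/mL is ≥ 16 μg/mL — Resistant
Imipenem: 64 μg/mL is ≥ 32 μg/mL ⇒ Resistant
Azithromycin 64 μg/mL: ≥ 4 μg/mL ⇒ R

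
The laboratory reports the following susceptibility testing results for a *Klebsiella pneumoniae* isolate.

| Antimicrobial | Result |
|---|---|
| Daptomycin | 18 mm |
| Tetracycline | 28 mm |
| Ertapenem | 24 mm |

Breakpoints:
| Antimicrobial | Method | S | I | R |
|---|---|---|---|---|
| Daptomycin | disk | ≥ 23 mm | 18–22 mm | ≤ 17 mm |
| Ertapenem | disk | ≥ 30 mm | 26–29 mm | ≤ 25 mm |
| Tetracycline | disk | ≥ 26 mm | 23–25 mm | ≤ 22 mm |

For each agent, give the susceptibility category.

Daptomycin 18 mm: in 18–22 mm → Intermediate
Tetracycline (28 mm) ≥ 26 mm ⇒ susceptible
Ertapenem: 24 mm is ≤ 25 mm → R

I, S, R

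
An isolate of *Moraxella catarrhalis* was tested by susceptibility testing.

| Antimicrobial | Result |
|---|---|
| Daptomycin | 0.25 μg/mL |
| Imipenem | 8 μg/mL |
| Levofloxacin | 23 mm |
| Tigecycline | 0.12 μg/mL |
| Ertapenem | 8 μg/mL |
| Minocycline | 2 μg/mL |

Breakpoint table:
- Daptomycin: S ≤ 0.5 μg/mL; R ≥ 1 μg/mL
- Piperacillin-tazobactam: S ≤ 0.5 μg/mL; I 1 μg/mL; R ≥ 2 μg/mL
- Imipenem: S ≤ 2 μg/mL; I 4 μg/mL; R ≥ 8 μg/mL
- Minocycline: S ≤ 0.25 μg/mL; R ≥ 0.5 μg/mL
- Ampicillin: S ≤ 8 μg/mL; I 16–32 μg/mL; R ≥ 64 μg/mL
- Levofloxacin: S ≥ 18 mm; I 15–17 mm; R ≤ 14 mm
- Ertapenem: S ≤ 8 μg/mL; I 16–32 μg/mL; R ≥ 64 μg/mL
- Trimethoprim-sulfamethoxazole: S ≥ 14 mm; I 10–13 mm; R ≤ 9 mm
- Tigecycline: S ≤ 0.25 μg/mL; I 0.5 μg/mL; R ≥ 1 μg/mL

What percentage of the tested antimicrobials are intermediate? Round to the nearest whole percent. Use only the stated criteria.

Daptomycin: 0.25 μg/mL is ≤ 0.5 μg/mL ⇒ susceptible
Imipenem 8 μg/mL: ≥ 8 μg/mL — resistant
Levofloxacin (23 mm) ≥ 18 mm — susceptible
Tigecycline (0.12 μg/mL) ≤ 0.25 μg/mL → S
Ertapenem: 8 μg/mL is ≤ 8 μg/mL ⇒ susceptible
Minocycline (2 μg/mL) ≥ 0.5 μg/mL — R
Intermediate: 0/6

0%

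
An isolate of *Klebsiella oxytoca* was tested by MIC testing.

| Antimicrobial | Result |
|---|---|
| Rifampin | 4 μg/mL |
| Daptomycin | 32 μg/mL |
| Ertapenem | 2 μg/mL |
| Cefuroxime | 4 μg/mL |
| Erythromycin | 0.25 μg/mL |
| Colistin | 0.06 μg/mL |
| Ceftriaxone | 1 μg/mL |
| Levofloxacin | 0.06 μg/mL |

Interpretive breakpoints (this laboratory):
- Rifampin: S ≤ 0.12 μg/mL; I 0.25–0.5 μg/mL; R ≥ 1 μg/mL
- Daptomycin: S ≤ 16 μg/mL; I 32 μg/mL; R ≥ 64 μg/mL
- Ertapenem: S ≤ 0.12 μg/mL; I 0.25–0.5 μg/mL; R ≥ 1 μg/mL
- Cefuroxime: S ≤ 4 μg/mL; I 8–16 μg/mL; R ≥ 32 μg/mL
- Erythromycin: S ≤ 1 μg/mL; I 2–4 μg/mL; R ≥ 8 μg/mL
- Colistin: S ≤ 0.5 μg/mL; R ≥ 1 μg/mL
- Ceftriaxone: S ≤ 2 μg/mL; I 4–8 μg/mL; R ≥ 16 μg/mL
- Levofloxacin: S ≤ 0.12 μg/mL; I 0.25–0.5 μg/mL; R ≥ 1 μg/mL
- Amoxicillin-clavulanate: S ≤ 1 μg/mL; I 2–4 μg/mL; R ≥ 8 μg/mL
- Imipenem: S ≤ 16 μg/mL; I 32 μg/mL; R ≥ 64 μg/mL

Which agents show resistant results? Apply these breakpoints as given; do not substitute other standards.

rifampin, ertapenem

Rifampin 4 μg/mL: ≥ 1 μg/mL — Resistant
Daptomycin 32 μg/mL: = 32 μg/mL → Intermediate
Ertapenem: 2 μg/mL is ≥ 1 μg/mL → R
Cefuroxime: 4 μg/mL is ≤ 4 μg/mL ⇒ Susceptible
Erythromycin: 0.25 μg/mL is ≤ 1 μg/mL ⇒ susceptible
Colistin 0.06 μg/mL: ≤ 0.5 μg/mL ⇒ S
Ceftriaxone (1 μg/mL) ≤ 2 μg/mL → susceptible
Levofloxacin (0.06 μg/mL) ≤ 0.12 μg/mL → S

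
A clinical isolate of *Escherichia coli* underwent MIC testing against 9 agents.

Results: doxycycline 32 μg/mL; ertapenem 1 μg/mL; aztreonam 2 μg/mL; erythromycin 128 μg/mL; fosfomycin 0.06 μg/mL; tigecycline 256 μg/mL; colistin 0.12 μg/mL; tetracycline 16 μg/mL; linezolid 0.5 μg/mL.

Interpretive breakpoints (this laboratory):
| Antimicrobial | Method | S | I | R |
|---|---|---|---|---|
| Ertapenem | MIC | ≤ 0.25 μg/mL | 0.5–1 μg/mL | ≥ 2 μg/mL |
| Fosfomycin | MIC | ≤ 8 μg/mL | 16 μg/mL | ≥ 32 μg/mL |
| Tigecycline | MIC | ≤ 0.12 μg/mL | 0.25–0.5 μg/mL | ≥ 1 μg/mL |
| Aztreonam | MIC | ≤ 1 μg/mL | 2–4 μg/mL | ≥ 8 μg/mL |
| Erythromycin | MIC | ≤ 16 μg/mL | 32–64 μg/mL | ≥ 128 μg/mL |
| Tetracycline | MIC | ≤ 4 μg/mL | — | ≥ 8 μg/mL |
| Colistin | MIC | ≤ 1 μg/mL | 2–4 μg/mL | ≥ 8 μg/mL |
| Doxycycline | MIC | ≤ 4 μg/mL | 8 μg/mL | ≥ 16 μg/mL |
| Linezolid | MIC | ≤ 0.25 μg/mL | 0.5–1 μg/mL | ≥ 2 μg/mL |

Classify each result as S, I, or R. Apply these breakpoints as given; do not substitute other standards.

R, I, I, R, S, R, S, R, I

Doxycycline: 32 μg/mL is ≥ 16 μg/mL — resistant
Ertapenem 1 μg/mL: in 0.5–1 μg/mL ⇒ I
Aztreonam: 2 μg/mL is in 2–4 μg/mL ⇒ Intermediate
Erythromycin 128 μg/mL: ≥ 128 μg/mL → R
Fosfomycin 0.06 μg/mL: ≤ 8 μg/mL ⇒ S
Tigecycline (256 μg/mL) ≥ 1 μg/mL ⇒ R
Colistin (0.12 μg/mL) ≤ 1 μg/mL ⇒ susceptible
Tetracycline 16 μg/mL: ≥ 8 μg/mL → R
Linezolid (0.5 μg/mL) in 0.5–1 μg/mL ⇒ I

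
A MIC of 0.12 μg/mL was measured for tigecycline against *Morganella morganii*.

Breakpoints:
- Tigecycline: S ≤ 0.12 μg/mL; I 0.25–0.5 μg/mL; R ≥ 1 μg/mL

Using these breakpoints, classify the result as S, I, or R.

Susceptible

Tigecycline: 0.12 μg/mL is ≤ 0.12 μg/mL ⇒ susceptible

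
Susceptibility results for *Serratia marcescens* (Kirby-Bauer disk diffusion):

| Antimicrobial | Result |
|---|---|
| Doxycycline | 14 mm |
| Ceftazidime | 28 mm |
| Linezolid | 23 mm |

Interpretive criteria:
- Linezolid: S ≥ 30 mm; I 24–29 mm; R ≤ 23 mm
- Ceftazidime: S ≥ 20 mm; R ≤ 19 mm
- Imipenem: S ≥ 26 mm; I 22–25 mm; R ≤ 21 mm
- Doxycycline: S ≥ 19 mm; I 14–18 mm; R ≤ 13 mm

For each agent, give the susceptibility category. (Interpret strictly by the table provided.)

I, S, R

Doxycycline: 14 mm is in 14–18 mm — I
Ceftazidime: 28 mm is ≥ 20 mm → Susceptible
Linezolid 23 mm: ≤ 23 mm → R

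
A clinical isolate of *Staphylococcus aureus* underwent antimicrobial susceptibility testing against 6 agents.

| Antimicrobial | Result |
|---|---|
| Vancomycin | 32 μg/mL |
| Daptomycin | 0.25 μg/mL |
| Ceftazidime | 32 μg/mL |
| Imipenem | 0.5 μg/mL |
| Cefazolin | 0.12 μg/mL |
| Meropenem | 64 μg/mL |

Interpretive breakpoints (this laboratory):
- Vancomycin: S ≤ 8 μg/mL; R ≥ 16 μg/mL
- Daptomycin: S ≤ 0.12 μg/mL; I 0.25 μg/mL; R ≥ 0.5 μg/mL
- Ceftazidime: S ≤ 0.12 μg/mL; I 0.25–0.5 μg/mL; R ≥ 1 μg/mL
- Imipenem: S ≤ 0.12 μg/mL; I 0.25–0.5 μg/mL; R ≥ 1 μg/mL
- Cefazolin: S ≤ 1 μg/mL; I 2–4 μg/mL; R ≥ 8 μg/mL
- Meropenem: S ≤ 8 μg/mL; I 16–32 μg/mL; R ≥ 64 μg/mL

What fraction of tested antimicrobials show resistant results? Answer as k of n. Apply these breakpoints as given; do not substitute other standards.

3 of 6

Vancomycin (32 μg/mL) ≥ 16 μg/mL → R
Daptomycin 0.25 μg/mL: = 0.25 μg/mL → intermediate
Ceftazidime (32 μg/mL) ≥ 1 μg/mL → resistant
Imipenem (0.5 μg/mL) in 0.25–0.5 μg/mL ⇒ intermediate
Cefazolin 0.12 μg/mL: ≤ 1 μg/mL — susceptible
Meropenem (64 μg/mL) ≥ 64 μg/mL — R
Resistant: 3/6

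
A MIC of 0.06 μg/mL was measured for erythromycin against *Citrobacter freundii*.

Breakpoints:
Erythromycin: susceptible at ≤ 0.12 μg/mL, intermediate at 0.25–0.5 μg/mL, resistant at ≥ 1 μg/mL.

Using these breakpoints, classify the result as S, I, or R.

Erythromycin 0.06 μg/mL: ≤ 0.12 μg/mL ⇒ Susceptible

S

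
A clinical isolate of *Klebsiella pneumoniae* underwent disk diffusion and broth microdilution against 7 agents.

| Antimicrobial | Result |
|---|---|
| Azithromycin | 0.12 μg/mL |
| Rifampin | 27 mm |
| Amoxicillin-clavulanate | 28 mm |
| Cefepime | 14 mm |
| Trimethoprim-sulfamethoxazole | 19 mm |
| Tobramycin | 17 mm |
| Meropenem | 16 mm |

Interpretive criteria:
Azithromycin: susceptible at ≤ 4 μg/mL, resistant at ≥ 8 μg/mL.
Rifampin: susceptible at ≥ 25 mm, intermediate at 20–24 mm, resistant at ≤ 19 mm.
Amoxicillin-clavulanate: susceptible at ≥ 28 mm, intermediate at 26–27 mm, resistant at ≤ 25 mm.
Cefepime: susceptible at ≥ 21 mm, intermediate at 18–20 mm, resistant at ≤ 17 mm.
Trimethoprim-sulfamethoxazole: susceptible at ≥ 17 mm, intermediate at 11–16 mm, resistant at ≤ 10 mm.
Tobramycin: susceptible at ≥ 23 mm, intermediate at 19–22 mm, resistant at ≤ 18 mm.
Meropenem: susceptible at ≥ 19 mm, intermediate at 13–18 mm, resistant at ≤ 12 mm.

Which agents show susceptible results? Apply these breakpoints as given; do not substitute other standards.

Azithromycin 0.12 μg/mL: ≤ 4 μg/mL → susceptible
Rifampin 27 mm: ≥ 25 mm ⇒ Susceptible
Amoxicillin-clavulanate (28 mm) ≥ 28 mm — Susceptible
Cefepime (14 mm) ≤ 17 mm — Resistant
Trimethoprim-sulfamethoxazole: 19 mm is ≥ 17 mm — Susceptible
Tobramycin: 17 mm is ≤ 18 mm → R
Meropenem (16 mm) in 13–18 mm → intermediate

azithromycin, rifampin, amoxicillin-clavulanate, trimethoprim-sulfamethoxazole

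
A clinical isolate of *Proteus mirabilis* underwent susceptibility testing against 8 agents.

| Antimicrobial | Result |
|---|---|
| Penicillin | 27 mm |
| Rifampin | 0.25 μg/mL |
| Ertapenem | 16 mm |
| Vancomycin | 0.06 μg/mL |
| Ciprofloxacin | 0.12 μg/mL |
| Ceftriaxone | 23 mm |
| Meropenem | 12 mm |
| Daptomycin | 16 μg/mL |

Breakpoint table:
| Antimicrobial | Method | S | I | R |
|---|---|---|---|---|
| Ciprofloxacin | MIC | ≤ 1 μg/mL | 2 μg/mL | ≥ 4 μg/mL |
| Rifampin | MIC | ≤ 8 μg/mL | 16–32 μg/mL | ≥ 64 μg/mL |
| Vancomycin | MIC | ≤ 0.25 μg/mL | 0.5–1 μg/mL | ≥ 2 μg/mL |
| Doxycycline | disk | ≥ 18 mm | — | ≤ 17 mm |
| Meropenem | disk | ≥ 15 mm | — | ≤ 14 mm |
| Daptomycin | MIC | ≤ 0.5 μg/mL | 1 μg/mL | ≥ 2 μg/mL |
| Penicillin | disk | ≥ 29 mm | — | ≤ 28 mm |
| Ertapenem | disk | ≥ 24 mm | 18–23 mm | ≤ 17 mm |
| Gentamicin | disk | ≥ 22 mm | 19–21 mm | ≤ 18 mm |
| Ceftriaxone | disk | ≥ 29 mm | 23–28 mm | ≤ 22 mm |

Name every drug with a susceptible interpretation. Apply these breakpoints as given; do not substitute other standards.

Penicillin (27 mm) ≤ 28 mm ⇒ R
Rifampin (0.25 μg/mL) ≤ 8 μg/mL → susceptible
Ertapenem: 16 mm is ≤ 17 mm → Resistant
Vancomycin: 0.06 μg/mL is ≤ 0.25 μg/mL → susceptible
Ciprofloxacin 0.12 μg/mL: ≤ 1 μg/mL → S
Ceftriaxone (23 mm) in 23–28 mm ⇒ I
Meropenem (12 mm) ≤ 14 mm — Resistant
Daptomycin 16 μg/mL: ≥ 2 μg/mL → resistant

rifampin, vancomycin, ciprofloxacin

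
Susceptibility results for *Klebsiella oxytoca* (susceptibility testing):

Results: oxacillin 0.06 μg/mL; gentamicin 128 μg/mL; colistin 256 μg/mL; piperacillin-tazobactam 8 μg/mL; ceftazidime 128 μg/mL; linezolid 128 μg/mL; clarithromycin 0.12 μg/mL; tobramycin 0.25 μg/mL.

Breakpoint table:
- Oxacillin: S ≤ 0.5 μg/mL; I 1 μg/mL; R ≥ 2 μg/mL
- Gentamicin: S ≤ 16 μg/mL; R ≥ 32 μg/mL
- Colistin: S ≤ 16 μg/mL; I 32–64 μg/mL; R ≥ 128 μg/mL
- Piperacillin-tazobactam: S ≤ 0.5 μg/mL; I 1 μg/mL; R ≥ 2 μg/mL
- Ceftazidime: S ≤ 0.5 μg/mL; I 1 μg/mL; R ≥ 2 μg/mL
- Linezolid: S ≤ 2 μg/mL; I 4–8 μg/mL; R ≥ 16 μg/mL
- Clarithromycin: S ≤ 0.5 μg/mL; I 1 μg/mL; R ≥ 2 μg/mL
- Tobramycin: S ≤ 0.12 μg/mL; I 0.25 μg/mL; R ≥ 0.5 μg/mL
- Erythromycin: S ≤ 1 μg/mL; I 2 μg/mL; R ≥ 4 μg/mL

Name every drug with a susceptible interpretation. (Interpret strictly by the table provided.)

Oxacillin (0.06 μg/mL) ≤ 0.5 μg/mL → Susceptible
Gentamicin 128 μg/mL: ≥ 32 μg/mL — R
Colistin (256 μg/mL) ≥ 128 μg/mL → Resistant
Piperacillin-tazobactam 8 μg/mL: ≥ 2 μg/mL ⇒ Resistant
Ceftazidime (128 μg/mL) ≥ 2 μg/mL ⇒ Resistant
Linezolid 128 μg/mL: ≥ 16 μg/mL → resistant
Clarithromycin (0.12 μg/mL) ≤ 0.5 μg/mL — S
Tobramycin 0.25 μg/mL: = 0.25 μg/mL ⇒ intermediate

oxacillin, clarithromycin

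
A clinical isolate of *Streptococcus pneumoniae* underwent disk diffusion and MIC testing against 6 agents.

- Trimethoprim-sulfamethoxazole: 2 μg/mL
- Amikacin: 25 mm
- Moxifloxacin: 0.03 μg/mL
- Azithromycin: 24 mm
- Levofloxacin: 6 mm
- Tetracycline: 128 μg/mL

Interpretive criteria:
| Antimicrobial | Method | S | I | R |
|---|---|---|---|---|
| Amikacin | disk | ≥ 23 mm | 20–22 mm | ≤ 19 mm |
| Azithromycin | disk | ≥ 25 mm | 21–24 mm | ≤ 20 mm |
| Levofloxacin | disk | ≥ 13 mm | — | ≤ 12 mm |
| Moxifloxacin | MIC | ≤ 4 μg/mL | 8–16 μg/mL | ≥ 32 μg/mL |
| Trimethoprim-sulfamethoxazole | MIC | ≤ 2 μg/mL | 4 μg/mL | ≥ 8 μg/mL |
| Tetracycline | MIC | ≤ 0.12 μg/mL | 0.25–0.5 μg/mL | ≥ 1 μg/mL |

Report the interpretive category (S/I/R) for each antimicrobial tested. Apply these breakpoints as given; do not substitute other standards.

S, S, S, I, R, R

Trimethoprim-sulfamethoxazole 2 μg/mL: ≤ 2 μg/mL → Susceptible
Amikacin: 25 mm is ≥ 23 mm ⇒ S
Moxifloxacin (0.03 μg/mL) ≤ 4 μg/mL ⇒ S
Azithromycin 24 mm: in 21–24 mm → Intermediate
Levofloxacin: 6 mm is ≤ 12 mm ⇒ resistant
Tetracycline: 128 μg/mL is ≥ 1 μg/mL ⇒ resistant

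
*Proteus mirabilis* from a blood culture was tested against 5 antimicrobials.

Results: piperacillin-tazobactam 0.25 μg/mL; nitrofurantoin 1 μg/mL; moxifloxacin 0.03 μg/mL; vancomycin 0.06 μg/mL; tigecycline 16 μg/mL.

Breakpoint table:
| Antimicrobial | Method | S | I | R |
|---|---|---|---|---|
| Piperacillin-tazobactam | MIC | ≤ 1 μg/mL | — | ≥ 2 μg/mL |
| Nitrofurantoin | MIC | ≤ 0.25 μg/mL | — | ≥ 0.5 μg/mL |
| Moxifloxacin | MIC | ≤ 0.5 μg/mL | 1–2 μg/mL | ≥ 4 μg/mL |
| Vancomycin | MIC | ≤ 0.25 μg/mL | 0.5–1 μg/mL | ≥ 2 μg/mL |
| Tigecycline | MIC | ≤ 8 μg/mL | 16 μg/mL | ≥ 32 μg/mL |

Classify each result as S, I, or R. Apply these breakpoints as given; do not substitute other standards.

S, R, S, S, I

Piperacillin-tazobactam 0.25 μg/mL: ≤ 1 μg/mL ⇒ susceptible
Nitrofurantoin: 1 μg/mL is ≥ 0.5 μg/mL — R
Moxifloxacin: 0.03 μg/mL is ≤ 0.5 μg/mL → Susceptible
Vancomycin 0.06 μg/mL: ≤ 0.25 μg/mL ⇒ Susceptible
Tigecycline (16 μg/mL) = 16 μg/mL → Intermediate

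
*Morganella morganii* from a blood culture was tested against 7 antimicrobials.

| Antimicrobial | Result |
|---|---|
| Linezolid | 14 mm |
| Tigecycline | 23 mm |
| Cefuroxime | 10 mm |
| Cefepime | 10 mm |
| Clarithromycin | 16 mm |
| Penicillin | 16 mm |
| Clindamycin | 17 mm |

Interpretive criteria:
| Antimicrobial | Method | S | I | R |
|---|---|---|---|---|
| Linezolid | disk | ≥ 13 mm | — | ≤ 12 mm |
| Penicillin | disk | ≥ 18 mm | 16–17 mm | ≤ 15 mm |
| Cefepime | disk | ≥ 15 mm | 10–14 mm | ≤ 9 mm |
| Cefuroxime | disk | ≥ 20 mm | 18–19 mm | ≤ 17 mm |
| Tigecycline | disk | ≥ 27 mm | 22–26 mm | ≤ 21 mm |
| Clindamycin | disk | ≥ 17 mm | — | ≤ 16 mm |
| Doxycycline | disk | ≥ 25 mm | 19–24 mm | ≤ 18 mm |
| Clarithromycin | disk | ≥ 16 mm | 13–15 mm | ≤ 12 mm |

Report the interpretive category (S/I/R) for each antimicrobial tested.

S, I, R, I, S, I, S

Linezolid (14 mm) ≥ 13 mm — S
Tigecycline (23 mm) in 22–26 mm — Intermediate
Cefuroxime: 10 mm is ≤ 17 mm ⇒ resistant
Cefepime (10 mm) in 10–14 mm → Intermediate
Clarithromycin: 16 mm is ≥ 16 mm ⇒ susceptible
Penicillin: 16 mm is in 16–17 mm ⇒ I
Clindamycin 17 mm: ≥ 17 mm — S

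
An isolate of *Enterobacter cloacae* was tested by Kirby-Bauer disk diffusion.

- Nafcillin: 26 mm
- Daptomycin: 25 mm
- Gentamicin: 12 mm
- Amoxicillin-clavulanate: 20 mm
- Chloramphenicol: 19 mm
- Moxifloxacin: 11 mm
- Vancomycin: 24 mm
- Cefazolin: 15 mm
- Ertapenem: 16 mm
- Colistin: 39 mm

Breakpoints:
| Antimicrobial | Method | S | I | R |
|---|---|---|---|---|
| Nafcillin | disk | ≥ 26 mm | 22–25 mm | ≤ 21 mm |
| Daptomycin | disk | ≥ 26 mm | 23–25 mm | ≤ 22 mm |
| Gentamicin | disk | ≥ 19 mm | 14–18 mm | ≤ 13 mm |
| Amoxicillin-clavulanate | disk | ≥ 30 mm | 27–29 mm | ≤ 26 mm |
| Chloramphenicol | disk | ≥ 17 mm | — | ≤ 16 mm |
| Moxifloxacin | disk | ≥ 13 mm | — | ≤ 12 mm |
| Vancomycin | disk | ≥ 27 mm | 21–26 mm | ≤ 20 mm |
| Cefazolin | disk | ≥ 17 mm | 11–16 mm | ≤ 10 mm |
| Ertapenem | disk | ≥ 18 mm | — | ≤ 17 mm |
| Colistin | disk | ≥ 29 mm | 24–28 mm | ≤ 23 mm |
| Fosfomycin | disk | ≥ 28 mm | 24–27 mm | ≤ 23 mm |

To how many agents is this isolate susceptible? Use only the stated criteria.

3

Nafcillin (26 mm) ≥ 26 mm ⇒ S
Daptomycin 25 mm: in 23–25 mm → intermediate
Gentamicin: 12 mm is ≤ 13 mm ⇒ resistant
Amoxicillin-clavulanate: 20 mm is ≤ 26 mm ⇒ Resistant
Chloramphenicol (19 mm) ≥ 17 mm ⇒ S
Moxifloxacin (11 mm) ≤ 12 mm → R
Vancomycin (24 mm) in 21–26 mm → intermediate
Cefazolin: 15 mm is in 11–16 mm — intermediate
Ertapenem (16 mm) ≤ 17 mm → resistant
Colistin: 39 mm is ≥ 29 mm → Susceptible
Susceptible: 3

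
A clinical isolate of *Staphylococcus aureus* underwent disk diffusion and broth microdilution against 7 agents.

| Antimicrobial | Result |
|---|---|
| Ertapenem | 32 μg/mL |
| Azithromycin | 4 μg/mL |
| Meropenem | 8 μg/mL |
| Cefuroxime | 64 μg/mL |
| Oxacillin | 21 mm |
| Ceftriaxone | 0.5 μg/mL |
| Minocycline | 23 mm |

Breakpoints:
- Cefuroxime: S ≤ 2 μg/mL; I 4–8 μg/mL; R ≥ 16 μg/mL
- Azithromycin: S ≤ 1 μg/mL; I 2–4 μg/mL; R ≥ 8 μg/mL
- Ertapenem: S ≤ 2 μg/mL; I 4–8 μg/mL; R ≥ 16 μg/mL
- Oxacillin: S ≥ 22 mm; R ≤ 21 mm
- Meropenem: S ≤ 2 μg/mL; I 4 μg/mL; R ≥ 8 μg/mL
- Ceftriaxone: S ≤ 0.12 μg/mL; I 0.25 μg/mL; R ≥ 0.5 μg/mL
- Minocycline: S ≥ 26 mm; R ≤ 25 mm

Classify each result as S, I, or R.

R, I, R, R, R, R, R

Ertapenem: 32 μg/mL is ≥ 16 μg/mL → Resistant
Azithromycin 4 μg/mL: in 2–4 μg/mL — intermediate
Meropenem: 8 μg/mL is ≥ 8 μg/mL ⇒ R
Cefuroxime: 64 μg/mL is ≥ 16 μg/mL — R
Oxacillin (21 mm) ≤ 21 mm ⇒ resistant
Ceftriaxone (0.5 μg/mL) ≥ 0.5 μg/mL → resistant
Minocycline: 23 mm is ≤ 25 mm — R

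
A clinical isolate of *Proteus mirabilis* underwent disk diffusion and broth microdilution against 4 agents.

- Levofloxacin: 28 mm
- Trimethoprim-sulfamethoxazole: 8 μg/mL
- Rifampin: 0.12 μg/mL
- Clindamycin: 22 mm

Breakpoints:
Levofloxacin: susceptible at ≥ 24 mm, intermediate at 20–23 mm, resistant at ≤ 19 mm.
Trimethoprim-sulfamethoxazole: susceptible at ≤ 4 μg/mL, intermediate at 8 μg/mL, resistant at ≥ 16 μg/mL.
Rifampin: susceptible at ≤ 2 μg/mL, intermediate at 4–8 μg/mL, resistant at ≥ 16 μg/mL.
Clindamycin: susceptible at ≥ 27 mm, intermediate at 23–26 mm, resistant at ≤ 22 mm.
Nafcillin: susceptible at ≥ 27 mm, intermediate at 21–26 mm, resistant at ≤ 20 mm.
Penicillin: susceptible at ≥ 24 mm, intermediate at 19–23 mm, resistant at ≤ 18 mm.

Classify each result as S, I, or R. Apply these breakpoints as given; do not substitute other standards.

Levofloxacin (28 mm) ≥ 24 mm ⇒ susceptible
Trimethoprim-sulfamethoxazole 8 μg/mL: = 8 μg/mL ⇒ Intermediate
Rifampin 0.12 μg/mL: ≤ 2 μg/mL → S
Clindamycin 22 mm: ≤ 22 mm — Resistant

S, I, S, R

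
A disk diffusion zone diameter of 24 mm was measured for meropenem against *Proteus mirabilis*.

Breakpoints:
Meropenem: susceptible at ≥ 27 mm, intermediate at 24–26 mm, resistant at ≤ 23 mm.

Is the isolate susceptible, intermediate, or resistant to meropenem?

Intermediate

Meropenem (24 mm) in 24–26 mm ⇒ I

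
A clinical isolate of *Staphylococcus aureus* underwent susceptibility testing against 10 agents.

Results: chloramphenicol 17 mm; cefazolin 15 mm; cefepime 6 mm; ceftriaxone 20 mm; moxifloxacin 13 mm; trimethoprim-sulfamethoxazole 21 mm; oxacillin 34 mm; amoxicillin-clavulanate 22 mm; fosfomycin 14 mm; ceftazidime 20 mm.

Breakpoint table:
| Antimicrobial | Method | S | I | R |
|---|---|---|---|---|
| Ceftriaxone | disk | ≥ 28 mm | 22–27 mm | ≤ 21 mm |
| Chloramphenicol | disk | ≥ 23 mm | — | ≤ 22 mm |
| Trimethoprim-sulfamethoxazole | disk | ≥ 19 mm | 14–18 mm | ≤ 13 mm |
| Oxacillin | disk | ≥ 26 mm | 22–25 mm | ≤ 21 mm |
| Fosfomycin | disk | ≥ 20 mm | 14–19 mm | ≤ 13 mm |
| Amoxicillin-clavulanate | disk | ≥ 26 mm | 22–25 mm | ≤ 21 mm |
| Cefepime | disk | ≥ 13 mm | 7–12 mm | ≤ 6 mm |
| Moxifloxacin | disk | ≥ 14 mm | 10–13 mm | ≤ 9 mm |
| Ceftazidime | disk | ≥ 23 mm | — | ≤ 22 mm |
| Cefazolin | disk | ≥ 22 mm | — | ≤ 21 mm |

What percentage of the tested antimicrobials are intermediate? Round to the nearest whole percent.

30%

Chloramphenicol 17 mm: ≤ 22 mm — resistant
Cefazolin 15 mm: ≤ 21 mm ⇒ Resistant
Cefepime: 6 mm is ≤ 6 mm — R
Ceftriaxone 20 mm: ≤ 21 mm → resistant
Moxifloxacin: 13 mm is in 10–13 mm → intermediate
Trimethoprim-sulfamethoxazole: 21 mm is ≥ 19 mm — susceptible
Oxacillin (34 mm) ≥ 26 mm — susceptible
Amoxicillin-clavulanate: 22 mm is in 22–25 mm → Intermediate
Fosfomycin 14 mm: in 14–19 mm ⇒ I
Ceftazidime 20 mm: ≤ 22 mm — Resistant
Intermediate: 3/10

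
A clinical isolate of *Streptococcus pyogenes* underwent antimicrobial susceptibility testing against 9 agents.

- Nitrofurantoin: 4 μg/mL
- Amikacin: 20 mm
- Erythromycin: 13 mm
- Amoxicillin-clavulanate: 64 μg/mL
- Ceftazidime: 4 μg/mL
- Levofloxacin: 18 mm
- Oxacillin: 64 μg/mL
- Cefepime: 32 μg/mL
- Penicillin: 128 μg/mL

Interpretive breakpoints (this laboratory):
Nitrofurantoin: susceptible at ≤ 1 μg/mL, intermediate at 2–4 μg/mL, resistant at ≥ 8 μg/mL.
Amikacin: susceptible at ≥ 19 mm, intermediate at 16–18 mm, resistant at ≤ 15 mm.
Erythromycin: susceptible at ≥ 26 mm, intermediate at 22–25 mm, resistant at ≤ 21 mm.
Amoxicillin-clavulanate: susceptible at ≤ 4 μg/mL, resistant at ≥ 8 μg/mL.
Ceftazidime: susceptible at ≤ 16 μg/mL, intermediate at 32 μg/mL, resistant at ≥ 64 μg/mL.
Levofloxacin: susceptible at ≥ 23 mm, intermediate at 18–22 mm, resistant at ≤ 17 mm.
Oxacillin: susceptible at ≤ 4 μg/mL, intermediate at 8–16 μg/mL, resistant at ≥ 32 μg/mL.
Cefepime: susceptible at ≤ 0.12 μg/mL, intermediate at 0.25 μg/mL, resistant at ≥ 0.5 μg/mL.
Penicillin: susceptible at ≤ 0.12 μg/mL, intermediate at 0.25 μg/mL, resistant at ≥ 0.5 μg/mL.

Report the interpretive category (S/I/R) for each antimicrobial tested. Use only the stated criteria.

I, S, R, R, S, I, R, R, R

Nitrofurantoin 4 μg/mL: in 2–4 μg/mL — intermediate
Amikacin 20 mm: ≥ 19 mm — susceptible
Erythromycin (13 mm) ≤ 21 mm ⇒ Resistant
Amoxicillin-clavulanate: 64 μg/mL is ≥ 8 μg/mL ⇒ resistant
Ceftazidime 4 μg/mL: ≤ 16 μg/mL ⇒ susceptible
Levofloxacin 18 mm: in 18–22 mm — Intermediate
Oxacillin (64 μg/mL) ≥ 32 μg/mL ⇒ R
Cefepime: 32 μg/mL is ≥ 0.5 μg/mL → resistant
Penicillin (128 μg/mL) ≥ 0.5 μg/mL → Resistant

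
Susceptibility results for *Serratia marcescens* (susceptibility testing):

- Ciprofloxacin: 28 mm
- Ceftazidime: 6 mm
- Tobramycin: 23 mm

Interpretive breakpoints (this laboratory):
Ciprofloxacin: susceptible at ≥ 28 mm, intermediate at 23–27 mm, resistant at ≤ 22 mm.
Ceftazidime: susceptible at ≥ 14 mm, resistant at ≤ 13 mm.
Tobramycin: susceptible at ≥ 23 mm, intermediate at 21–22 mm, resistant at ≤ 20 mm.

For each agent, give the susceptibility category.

Ciprofloxacin: 28 mm is ≥ 28 mm → S
Ceftazidime: 6 mm is ≤ 13 mm — Resistant
Tobramycin 23 mm: ≥ 23 mm → Susceptible

S, R, S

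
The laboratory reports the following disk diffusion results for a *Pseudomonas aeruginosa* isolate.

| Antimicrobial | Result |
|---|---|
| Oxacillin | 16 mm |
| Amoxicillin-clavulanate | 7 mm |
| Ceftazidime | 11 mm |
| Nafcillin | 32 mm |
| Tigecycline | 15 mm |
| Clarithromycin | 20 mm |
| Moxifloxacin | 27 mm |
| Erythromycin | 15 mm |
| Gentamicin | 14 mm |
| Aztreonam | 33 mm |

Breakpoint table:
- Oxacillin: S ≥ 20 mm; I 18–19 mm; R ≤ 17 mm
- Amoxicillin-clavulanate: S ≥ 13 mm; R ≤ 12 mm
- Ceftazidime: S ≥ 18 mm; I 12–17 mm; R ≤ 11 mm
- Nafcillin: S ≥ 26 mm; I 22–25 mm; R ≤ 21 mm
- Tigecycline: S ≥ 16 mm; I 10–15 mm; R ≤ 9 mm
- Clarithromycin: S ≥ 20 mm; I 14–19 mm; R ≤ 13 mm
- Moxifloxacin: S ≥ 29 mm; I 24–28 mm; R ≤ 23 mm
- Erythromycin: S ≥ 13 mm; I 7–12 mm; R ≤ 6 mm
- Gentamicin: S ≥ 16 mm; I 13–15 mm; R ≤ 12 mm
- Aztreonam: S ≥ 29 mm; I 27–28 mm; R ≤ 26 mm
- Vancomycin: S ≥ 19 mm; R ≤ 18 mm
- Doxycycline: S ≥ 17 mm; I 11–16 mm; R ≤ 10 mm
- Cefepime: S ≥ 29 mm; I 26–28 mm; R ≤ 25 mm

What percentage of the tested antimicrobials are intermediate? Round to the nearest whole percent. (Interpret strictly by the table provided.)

Oxacillin: 16 mm is ≤ 17 mm → Resistant
Amoxicillin-clavulanate (7 mm) ≤ 12 mm → resistant
Ceftazidime: 11 mm is ≤ 11 mm → R
Nafcillin: 32 mm is ≥ 26 mm — S
Tigecycline 15 mm: in 10–15 mm ⇒ I
Clarithromycin 20 mm: ≥ 20 mm ⇒ susceptible
Moxifloxacin: 27 mm is in 24–28 mm → intermediate
Erythromycin (15 mm) ≥ 13 mm → susceptible
Gentamicin 14 mm: in 13–15 mm → I
Aztreonam (33 mm) ≥ 29 mm ⇒ S
Intermediate: 3/10

30%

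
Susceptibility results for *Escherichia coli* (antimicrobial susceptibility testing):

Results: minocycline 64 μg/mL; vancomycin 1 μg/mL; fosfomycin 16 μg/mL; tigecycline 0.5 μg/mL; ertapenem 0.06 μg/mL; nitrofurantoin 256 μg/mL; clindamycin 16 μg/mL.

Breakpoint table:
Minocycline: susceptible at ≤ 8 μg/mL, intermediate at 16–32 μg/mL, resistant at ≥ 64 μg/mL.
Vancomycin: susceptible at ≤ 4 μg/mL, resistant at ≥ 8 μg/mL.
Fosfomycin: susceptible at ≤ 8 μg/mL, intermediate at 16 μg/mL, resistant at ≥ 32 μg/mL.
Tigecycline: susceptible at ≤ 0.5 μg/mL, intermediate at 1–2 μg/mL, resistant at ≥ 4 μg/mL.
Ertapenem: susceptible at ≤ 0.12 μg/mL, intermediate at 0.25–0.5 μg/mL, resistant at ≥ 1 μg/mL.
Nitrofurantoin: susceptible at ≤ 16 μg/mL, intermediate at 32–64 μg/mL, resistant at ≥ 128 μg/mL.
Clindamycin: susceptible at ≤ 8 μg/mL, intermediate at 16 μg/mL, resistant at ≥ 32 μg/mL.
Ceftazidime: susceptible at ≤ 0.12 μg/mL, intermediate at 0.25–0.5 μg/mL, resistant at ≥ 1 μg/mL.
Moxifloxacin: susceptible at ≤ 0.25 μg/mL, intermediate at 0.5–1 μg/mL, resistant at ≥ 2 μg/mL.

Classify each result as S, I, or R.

R, S, I, S, S, R, I

Minocycline 64 μg/mL: ≥ 64 μg/mL — resistant
Vancomycin 1 μg/mL: ≤ 4 μg/mL → susceptible
Fosfomycin 16 μg/mL: = 16 μg/mL — Intermediate
Tigecycline (0.5 μg/mL) ≤ 0.5 μg/mL — S
Ertapenem (0.06 μg/mL) ≤ 0.12 μg/mL ⇒ S
Nitrofurantoin 256 μg/mL: ≥ 128 μg/mL → R
Clindamycin: 16 μg/mL is = 16 μg/mL ⇒ Intermediate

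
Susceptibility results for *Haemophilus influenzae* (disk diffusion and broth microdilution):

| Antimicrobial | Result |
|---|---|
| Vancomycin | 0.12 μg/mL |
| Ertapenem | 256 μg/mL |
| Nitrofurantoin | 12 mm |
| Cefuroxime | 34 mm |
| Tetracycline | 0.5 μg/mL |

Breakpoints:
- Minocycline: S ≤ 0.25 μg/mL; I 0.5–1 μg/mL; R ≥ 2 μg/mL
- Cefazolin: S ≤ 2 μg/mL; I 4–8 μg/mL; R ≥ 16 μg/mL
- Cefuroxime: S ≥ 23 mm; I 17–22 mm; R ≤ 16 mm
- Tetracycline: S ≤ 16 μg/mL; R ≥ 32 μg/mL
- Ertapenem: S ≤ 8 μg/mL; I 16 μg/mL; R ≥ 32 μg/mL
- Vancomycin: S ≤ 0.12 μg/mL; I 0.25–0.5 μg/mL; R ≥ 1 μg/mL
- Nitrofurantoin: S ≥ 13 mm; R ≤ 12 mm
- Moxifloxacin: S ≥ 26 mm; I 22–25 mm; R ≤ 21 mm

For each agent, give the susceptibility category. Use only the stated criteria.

S, R, R, S, S

Vancomycin (0.12 μg/mL) ≤ 0.12 μg/mL — susceptible
Ertapenem (256 μg/mL) ≥ 32 μg/mL → R
Nitrofurantoin 12 mm: ≤ 12 mm → resistant
Cefuroxime (34 mm) ≥ 23 mm → S
Tetracycline (0.5 μg/mL) ≤ 16 μg/mL — Susceptible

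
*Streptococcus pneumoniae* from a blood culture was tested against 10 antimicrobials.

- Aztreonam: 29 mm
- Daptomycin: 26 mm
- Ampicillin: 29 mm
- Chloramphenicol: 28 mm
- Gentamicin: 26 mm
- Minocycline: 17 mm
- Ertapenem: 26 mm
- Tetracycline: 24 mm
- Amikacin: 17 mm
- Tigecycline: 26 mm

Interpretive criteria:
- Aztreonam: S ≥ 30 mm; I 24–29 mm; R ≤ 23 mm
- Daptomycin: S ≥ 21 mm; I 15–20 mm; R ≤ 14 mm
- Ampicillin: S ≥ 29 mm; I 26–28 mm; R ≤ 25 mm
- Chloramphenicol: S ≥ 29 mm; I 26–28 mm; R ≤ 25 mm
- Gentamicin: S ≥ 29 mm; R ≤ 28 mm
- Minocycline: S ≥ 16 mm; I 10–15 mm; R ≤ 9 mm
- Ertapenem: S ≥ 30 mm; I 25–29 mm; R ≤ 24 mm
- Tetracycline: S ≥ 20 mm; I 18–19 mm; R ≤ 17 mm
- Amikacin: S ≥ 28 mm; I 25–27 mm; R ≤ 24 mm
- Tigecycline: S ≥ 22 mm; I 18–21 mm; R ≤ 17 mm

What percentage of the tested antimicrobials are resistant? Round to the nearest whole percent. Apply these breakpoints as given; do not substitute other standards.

Aztreonam 29 mm: in 24–29 mm → I
Daptomycin 26 mm: ≥ 21 mm → Susceptible
Ampicillin: 29 mm is ≥ 29 mm — Susceptible
Chloramphenicol 28 mm: in 26–28 mm → I
Gentamicin 26 mm: ≤ 28 mm → Resistant
Minocycline (17 mm) ≥ 16 mm — susceptible
Ertapenem (26 mm) in 25–29 mm — intermediate
Tetracycline (24 mm) ≥ 20 mm ⇒ Susceptible
Amikacin 17 mm: ≤ 24 mm — R
Tigecycline 26 mm: ≥ 22 mm — susceptible
Resistant: 2/10

20%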